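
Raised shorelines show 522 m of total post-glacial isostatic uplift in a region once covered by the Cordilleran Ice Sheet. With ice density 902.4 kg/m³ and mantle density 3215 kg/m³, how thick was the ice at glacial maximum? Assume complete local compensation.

u = t ρ_ice/ρ_m → t = u ρ_m/ρ_ice = 522 m × 3215/902.4 = 1860 m.

1860 m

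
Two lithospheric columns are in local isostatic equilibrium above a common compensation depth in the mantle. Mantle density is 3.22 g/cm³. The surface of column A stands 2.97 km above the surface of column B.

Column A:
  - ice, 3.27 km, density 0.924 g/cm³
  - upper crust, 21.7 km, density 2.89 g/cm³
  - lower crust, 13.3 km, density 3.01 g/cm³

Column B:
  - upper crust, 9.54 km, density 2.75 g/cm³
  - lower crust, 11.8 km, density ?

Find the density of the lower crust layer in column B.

Take the compensation level at the base of the deeper column (depth z_c below the surface of column A) and equate Σ ρ_i t_i down to z_c; mantle fills any gap and the z_c terms cancel.
Column A: 3.27×0.924 + 21.7×2.89 + 13.3×3.01 + (z_c − 38.27)×3.22
Column B: 2.97×0 + 9.54×2.75 + 11.8×ρ + (z_c − 2.97 − 21.34)×3.22
The z_c×3.22 term appears on both sides and cancels. Collect the known terms of each column as K = Σ(ρt)_known − 3.22 × (depth of known layers): K_A = 105.76748 − 3.22×38.27 = −17.46192; K_B = 26.235 − 3.22×(2.97 + 21.34) = −52.0432.
Balance: K_A = K_B + 11.8×ρ, so ρ = (K_A − K_B)/11.8 = 34.5813/11.8 = 2.93 g/cm³.

2.93 g/cm³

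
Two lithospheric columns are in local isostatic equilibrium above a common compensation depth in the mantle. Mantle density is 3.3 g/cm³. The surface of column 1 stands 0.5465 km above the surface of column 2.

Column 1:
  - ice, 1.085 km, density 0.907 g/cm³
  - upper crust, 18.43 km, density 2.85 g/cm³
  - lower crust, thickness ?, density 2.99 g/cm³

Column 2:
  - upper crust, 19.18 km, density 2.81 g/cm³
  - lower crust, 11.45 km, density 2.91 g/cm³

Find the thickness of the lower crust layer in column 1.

15.4 km

Take the compensation level at the base of the deeper column (depth z_c below the surface of column 1) and equate Σ ρ_i t_i down to z_c; mantle fills any gap and the z_c terms cancel.
Column 1: 1.085×0.907 + 18.43×2.85 + x×2.99 + (z_c − 19.515 − x)×3.3
Column 2: 0.5465×0 + 19.18×2.81 + 11.45×2.91 + (z_c − 0.5465 − 30.63)×3.3
The z_c×3.3 term appears on both sides and cancels. Collect the known terms of each column as K = Σ(ρt)_known − 3.3 × (depth of known layers): K_1 = 53.509595 − 3.3×19.515 = −10.889905; K_2 = 87.2153 − 3.3×(0.5465 + 30.63) = −15.66715.
Balance: K_1 − x×(3.3 − 2.99) = K_2, so x = (K_1 − K_2)/(3.3 − 2.99) = 4.77724/0.31 = 15.4 km.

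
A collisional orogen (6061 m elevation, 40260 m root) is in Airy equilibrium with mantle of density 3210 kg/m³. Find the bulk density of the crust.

ρ_c h = (ρ_m − ρ_c) r → ρ_c (h + r) = ρ_m r → ρ_c = ρ_m r / (h + r).
ρ_c = 3210 × 40260 m / (6061 m + 40260 m) = 2790 kg/m³.

2790 kg/m³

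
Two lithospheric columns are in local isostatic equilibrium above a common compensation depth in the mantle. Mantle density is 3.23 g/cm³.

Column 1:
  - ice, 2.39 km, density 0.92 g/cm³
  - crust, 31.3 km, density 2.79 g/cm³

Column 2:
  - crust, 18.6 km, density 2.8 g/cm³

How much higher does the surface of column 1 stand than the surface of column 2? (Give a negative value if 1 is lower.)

3.5 km

For any compensation level in the mantle, the mantle terms cancel and isostasy reduces to e = (Σt_1 − Σt_2) − (Σ(ρt)_1 − Σ(ρt)_2) / ρ_m.
Σt_1 = 33.69 km; Σt_2 = 18.6 km; Σ(ρt)_1 = 89.5258; Σ(ρt)_2 = 52.08 (in km·g/cm³).
e = (33.69 − 18.6) − (89.5258 − 52.08) / 3.23 = 3.5 km.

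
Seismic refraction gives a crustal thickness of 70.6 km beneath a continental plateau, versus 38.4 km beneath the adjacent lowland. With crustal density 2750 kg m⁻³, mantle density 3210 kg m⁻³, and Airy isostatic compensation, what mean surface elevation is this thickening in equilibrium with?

Excess crust Δ = 70.6 km − 38.4 km = 32.2 km, split between elevation h and root r with h + r = Δ.
Airy balance ρ_c h = (ρ_m − ρ_c) r gives r = h ρ_c/(ρ_m − ρ_c), so h (1 + ρ_c/(ρ_m − ρ_c)) = Δ, i.e. h = Δ (ρ_m − ρ_c)/ρ_m.
h = 32.2 km × 460/3210 = 4.61 km.

4.61 km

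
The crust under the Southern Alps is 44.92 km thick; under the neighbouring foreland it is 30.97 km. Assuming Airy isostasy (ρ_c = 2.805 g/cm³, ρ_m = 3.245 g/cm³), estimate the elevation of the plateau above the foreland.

1.89 km

Excess crust Δ = 44.92 km − 30.97 km = 13.95 km, split between elevation h and root r with h + r = Δ.
Airy balance ρ_c h = (ρ_m − ρ_c) r gives r = h ρ_c/(ρ_m − ρ_c), so h (1 + ρ_c/(ρ_m − ρ_c)) = Δ, i.e. h = Δ (ρ_m − ρ_c)/ρ_m.
h = 13.95 km × 0.44/3.245 = 1.89 km.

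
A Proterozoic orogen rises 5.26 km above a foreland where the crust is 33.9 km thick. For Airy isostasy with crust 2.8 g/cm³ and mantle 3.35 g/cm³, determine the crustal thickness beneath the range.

65.9 km

Root depth r = h ρ_c / (ρ_m − ρ_c) = 5.26 km × 2.8 / 0.55 = 26.78 km.
Total thickness = T + h + r = 33.9 km + 5.26 km + 26.78 km = 65.9 km.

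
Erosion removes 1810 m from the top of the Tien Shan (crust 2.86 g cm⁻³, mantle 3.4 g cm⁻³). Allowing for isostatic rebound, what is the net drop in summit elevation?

287 m

Rebound u = e ρ_c/ρ_m = 1810 m × 2.86/3.4 = 1523 m.
Net surface drop = e − u = 1810 m − 1523 m = e (ρ_m − ρ_c)/ρ_m = 287 m.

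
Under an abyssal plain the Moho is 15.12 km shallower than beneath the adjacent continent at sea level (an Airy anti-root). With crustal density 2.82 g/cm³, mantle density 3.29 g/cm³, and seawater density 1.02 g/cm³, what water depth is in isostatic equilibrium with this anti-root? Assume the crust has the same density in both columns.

3.95 km

Replacing a thickness d of crust by seawater at the top must be balanced by replacing crust with mantle at the base: d (ρ_c − ρ_w) = a (ρ_m − ρ_c).
d = a (ρ_m − ρ_c)/(ρ_c − ρ_w) = 15.12 km × 0.47/1.8 = 3.95 km.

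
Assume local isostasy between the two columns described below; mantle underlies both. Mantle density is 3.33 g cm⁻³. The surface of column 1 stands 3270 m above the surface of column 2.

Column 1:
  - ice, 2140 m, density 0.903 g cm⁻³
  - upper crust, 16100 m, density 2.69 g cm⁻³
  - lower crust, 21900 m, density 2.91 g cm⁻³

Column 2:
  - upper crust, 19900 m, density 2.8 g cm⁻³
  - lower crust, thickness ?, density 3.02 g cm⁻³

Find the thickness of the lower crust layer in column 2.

Take the compensation level at the base of the deeper column (depth z_c below the surface of column 1) and equate Σ ρ_i t_i down to z_c; mantle fills any gap and the z_c terms cancel.
Column 1: 2140×0.903 + 16100×2.69 + 21900×2.91 + (z_c − 40140)×3.33
Column 2: 3270×0 + 19900×2.8 + x×3.02 + (z_c − 3270 − 19900 − x)×3.33
The z_c×3.33 term appears on both sides and cancels. Collect the known terms of each column as K = Σ(ρt)_known − 3.33 × (depth of known layers): K_1 = 108970.42 − 3.33×40140 = −24695.78; K_2 = 55720 − 3.33×(3270 + 19900) = −21436.1.
Balance: K_1 = K_2 − x×(3.33 − 3.02), so x = (K_2 − K_1)/(3.33 − 3.02) = 3259.68/0.31 = 10500 m.

10500 m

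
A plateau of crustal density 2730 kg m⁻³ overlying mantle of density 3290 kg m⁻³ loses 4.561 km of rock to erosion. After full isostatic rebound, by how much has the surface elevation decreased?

Rebound u = e ρ_c/ρ_m = 4.561 km × 2730/3290 = 3.785 km.
Net surface drop = e − u = 4.561 km − 3.785 km = e (ρ_m − ρ_c)/ρ_m = 0.776 km.

0.776 km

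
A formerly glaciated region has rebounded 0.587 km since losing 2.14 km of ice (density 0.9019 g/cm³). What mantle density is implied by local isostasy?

ρ_m = ρ_ice t / u = 0.9019 × 2.14 km/0.587 km = 3.29 g/cm³.

3.29 g/cm³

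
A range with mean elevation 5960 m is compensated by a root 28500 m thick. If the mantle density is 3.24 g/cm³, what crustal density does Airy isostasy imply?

2.68 g/cm³

ρ_c h = (ρ_m − ρ_c) r → ρ_c (h + r) = ρ_m r → ρ_c = ρ_m r / (h + r).
ρ_c = 3.24 × 28500 m / (5960 m + 28500 m) = 2.68 g/cm³.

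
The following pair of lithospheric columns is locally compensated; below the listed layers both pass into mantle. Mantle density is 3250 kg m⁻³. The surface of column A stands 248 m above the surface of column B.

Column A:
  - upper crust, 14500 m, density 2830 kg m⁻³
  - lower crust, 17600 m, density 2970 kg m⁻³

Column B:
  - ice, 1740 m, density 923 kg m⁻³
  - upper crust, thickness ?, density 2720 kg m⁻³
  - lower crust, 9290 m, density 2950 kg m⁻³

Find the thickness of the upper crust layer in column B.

Take the compensation level at the base of the deeper column (depth z_c below the surface of column A) and equate Σ ρ_i t_i down to z_c; mantle fills any gap and the z_c terms cancel.
Column A: 14500×2830 + 17600×2970 + (z_c − 32100)×3250
Column B: 248×0 + 1740×923 + x×2720 + 9290×2950 + (z_c − 248 − 11030 − x)×3250
The z_c×3250 term appears on both sides and cancels. Collect the known terms of each column as K = Σ(ρt)_known − 3250 × (depth of known layers): K_A = 93307000 − 3250×32100 = −11018000; K_B = 29011520 − 3250×(248 + 11030) = −7641980.
Balance: K_A = K_B − x×(3250 − 2720), so x = (K_B − K_A)/(3250 − 2720) = 3376020/530 = 6370 m.

6370 m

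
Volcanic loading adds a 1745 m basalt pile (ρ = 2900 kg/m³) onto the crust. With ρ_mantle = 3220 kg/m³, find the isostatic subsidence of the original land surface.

Subaerial loading: s = t ρ_load / ρ_m.
s = 1745 m × 2900/3220 = 1570 m.

1570 m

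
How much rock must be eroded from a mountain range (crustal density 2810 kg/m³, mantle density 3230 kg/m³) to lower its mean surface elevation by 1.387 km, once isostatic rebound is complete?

10.7 km

Net drop Δ = e − u = e − e ρ_c/ρ_m = e (ρ_m − ρ_c)/ρ_m.
e = Δ ρ_m/(ρ_m − ρ_c) = 1.387 km × 3230/420 = 10.7 km.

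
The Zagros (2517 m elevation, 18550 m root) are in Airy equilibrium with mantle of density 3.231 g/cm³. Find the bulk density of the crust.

ρ_c h = (ρ_m − ρ_c) r → ρ_c (h + r) = ρ_m r → ρ_c = ρ_m r / (h + r).
ρ_c = 3.231 × 18550 m / (2517 m + 18550 m) = 2.84 g/cm³.

2.84 g/cm³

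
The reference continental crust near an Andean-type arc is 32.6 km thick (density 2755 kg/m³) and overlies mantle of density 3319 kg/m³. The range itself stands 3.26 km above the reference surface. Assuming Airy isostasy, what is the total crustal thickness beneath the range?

Root depth r = h ρ_c / (ρ_m − ρ_c) = 3.26 km × 2755 / 564 = 15.92 km.
Total thickness = T + h + r = 32.6 km + 3.26 km + 15.92 km = 51.8 km.

51.8 km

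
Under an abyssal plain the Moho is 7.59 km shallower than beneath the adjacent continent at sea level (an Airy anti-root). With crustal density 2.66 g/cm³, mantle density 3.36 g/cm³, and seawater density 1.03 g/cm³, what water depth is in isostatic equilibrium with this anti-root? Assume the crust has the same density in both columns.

Replacing a thickness d of crust by seawater at the top must be balanced by replacing crust with mantle at the base: d (ρ_c − ρ_w) = a (ρ_m − ρ_c).
d = a (ρ_m − ρ_c)/(ρ_c − ρ_w) = 7.59 km × 0.7/1.63 = 3.26 km.

3.26 km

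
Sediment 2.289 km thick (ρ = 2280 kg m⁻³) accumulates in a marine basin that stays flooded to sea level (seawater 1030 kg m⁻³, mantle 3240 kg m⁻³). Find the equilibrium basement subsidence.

1.29 km

Submarine loading: the sediment displaces seawater, and the subsidence is in turn flooded, so s (ρ_m − ρ_w) = t (ρ_sed − ρ_w).
s = 2.289 km × (2280 − 1030) / (3240 − 1030) = 1.29 km.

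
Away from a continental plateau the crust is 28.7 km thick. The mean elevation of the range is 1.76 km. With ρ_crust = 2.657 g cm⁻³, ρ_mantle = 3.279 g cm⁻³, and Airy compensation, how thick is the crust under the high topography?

38 km

Root depth r = h ρ_c / (ρ_m − ρ_c) = 1.76 km × 2.657 / 0.622 = 7.518 km.
Total thickness = T + h + r = 28.7 km + 1.76 km + 7.518 km = 38 km.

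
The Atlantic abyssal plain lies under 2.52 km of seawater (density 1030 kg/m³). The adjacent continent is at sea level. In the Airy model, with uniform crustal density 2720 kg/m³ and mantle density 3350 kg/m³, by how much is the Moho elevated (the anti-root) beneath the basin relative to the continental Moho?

6.76 km

Balancing pressure at the compensation depth: replacing crust with seawater at the top is compensated by replacing crust with mantle at the base: d (ρ_c − ρ_w) = a (ρ_m − ρ_c).
a = d (ρ_c − ρ_w)/(ρ_m − ρ_c) = 2.52 km × 1690/630 = 6.76 km.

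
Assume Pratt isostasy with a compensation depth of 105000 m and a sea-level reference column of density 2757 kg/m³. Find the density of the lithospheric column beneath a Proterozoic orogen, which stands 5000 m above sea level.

Pratt balance: ρ_ref D = ρ (D + h).
ρ = ρ_ref D/(D + h) = 2757 × 105000 m/(105000 m + 5000 m) = 2630 kg/m³.

2630 kg/m³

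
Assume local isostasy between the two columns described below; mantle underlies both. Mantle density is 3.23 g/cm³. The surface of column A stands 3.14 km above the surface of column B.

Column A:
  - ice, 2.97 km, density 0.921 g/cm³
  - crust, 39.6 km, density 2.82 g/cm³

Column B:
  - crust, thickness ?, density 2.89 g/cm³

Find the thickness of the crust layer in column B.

Take the compensation level at the base of the deeper column (depth z_c below the surface of column A) and equate Σ ρ_i t_i down to z_c; mantle fills any gap and the z_c terms cancel.
Column A: 2.97×0.921 + 39.6×2.82 + (z_c − 42.57)×3.23
Column B: 3.14×0 + x×2.89 + (z_c − 3.14 − 0 − x)×3.23
The z_c×3.23 term appears on both sides and cancels. Collect the known terms of each column as K = Σ(ρt)_known − 3.23 × (depth of known layers): K_A = 114.40737 − 3.23×42.57 = −23.09373; K_B = 0 − 3.23×(3.14 + 0) = −10.1422.
Balance: K_A = K_B − x×(3.23 − 2.89), so x = (K_B − K_A)/(3.23 − 2.89) = 12.9515/0.34 = 38.1 km.

38.1 km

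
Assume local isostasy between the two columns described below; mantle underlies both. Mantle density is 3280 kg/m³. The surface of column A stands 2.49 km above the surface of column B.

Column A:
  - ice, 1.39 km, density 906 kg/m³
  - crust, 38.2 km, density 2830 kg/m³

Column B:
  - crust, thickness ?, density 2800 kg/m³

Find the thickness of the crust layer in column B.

Take the compensation level at the base of the deeper column (depth z_c below the surface of column A) and equate Σ ρ_i t_i down to z_c; mantle fills any gap and the z_c terms cancel.
Column A: 1.39×906 + 38.2×2830 + (z_c − 39.59)×3280
Column B: 2.49×0 + x×2800 + (z_c − 2.49 − 0 − x)×3280
The z_c×3280 term appears on both sides and cancels. Collect the known terms of each column as K = Σ(ρt)_known − 3280 × (depth of known layers): K_A = 109365.34 − 3280×39.59 = −20489.86; K_B = 0 − 3280×(2.49 + 0) = −8167.2.
Balance: K_A = K_B − x×(3280 − 2800), so x = (K_B − K_A)/(3280 − 2800) = 12322.7/480 = 25.7 km.

25.7 km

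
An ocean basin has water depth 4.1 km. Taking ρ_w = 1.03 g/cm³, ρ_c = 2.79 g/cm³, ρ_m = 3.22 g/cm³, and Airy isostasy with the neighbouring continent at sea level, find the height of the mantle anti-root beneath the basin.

By Archimedes' principle applied to the lithosphere: replacing crust with seawater at the top is compensated by replacing crust with mantle at the base: d (ρ_c − ρ_w) = a (ρ_m − ρ_c).
a = d (ρ_c − ρ_w)/(ρ_m − ρ_c) = 4.1 km × 1.76/0.43 = 16.8 km.

16.8 km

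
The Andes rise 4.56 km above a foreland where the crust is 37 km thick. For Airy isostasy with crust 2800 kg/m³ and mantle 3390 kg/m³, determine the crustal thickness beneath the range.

63.2 km

Root depth r = h ρ_c / (ρ_m − ρ_c) = 4.56 km × 2800 / 590 = 21.64 km.
Total thickness = T + h + r = 37 km + 4.56 km + 21.64 km = 63.2 km.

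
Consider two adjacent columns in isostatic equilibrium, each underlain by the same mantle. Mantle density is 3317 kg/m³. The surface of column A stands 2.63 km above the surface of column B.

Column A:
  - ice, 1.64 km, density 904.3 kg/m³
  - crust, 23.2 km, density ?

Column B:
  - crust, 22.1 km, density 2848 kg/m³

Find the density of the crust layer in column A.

Take the compensation level at the base of the deeper column (depth z_c below the surface of column A) and equate Σ ρ_i t_i down to z_c; mantle fills any gap and the z_c terms cancel.
Column A: 1.64×904.3 + 23.2×ρ + (z_c − 24.84)×3317
Column B: 2.63×0 + 22.1×2848 + (z_c − 2.63 − 22.1)×3317
The z_c×3317 term appears on both sides and cancels. Collect the known terms of each column as K = Σ(ρt)_known − 3317 × (depth of known layers): K_A = 1483.052 − 3317×24.84 = −80911.228; K_B = 62940.8 − 3317×(2.63 + 22.1) = −19088.61.
Balance: K_A + 23.2×ρ = K_B, so ρ = (K_B − K_A)/23.2 = 61822.6/23.2 = 2660 kg/m³.

2660 kg/m³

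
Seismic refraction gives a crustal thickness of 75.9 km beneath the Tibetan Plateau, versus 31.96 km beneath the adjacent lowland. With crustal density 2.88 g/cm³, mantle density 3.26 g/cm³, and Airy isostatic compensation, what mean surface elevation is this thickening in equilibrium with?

Excess crust Δ = 75.9 km − 31.96 km = 43.94 km, split between elevation h and root r with h + r = Δ.
Airy balance ρ_c h = (ρ_m − ρ_c) r gives r = h ρ_c/(ρ_m − ρ_c), so h (1 + ρ_c/(ρ_m − ρ_c)) = Δ, i.e. h = Δ (ρ_m − ρ_c)/ρ_m.
h = 43.94 km × 0.38/3.26 = 5.12 km.

5.12 km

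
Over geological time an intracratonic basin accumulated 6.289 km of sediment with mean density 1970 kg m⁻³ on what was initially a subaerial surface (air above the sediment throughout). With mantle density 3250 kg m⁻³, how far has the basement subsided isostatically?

Subaerial load: s = t ρ_sed / ρ_m = 6.289 km × 1970/3250 = 3.81 km.

3.81 km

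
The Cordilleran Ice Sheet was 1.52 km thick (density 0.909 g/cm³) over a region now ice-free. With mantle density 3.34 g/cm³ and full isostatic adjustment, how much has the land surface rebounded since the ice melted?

Removing the load lets mantle flow back in; uplift u satisfies ρ_ice t = ρ_m u.
u = t ρ_ice/ρ_m = 1.52 km × 0.909/3.34 = 0.414 km.

0.414 km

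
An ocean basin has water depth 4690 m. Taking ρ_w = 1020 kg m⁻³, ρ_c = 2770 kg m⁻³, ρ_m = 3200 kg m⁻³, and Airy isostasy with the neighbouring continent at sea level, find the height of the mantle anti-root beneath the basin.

19100 m

Isostatic balance requires: replacing crust with seawater at the top is compensated by replacing crust with mantle at the base: d (ρ_c − ρ_w) = a (ρ_m − ρ_c).
a = d (ρ_c − ρ_w)/(ρ_m − ρ_c) = 4690 m × 1750/430 = 19100 m.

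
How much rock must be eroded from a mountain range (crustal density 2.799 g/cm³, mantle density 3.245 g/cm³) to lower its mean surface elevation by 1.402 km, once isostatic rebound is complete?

10.2 km

Net drop Δ = e − u = e − e ρ_c/ρ_m = e (ρ_m − ρ_c)/ρ_m.
e = Δ ρ_m/(ρ_m − ρ_c) = 1.402 km × 3.245/0.446 = 10.2 km.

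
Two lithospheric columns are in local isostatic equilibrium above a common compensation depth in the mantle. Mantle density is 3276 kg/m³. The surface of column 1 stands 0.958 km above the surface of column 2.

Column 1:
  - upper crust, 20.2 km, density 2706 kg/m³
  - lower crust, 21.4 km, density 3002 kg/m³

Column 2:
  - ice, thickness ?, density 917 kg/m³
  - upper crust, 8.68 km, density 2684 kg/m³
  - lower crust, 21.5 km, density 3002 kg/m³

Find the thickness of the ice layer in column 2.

Take the compensation level at the base of the deeper column (depth z_c below the surface of column 1) and equate Σ ρ_i t_i down to z_c; mantle fills any gap and the z_c terms cancel.
Column 1: 20.2×2706 + 21.4×3002 + (z_c − 41.6)×3276
Column 2: 0.958×0 + x×917 + 8.68×2684 + 21.5×3002 + (z_c − 0.958 − 30.18 − x)×3276
The z_c×3276 term appears on both sides and cancels. Collect the known terms of each column as K = Σ(ρt)_known − 3276 × (depth of known layers): K_1 = 118904 − 3276×41.6 = −17377.6; K_2 = 87840.12 − 3276×(0.958 + 30.18) = −14167.968.
Balance: K_1 = K_2 − x×(3276 − 917), so x = (K_2 − K_1)/(3276 − 917) = 3209.63/2359 = 1.36 km.

1.36 km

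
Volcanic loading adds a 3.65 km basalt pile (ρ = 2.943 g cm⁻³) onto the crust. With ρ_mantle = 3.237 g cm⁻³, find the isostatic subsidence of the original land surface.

3.32 km

Subaerial loading: s = t ρ_load / ρ_m.
s = 3.65 km × 2.943/3.237 = 3.32 km.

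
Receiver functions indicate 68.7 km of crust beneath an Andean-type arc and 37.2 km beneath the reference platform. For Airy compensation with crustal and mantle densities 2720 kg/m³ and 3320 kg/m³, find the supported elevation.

Excess crust Δ = 68.7 km − 37.2 km = 31.5 km, split between elevation h and root r with h + r = Δ.
Airy balance ρ_c h = (ρ_m − ρ_c) r gives r = h ρ_c/(ρ_m − ρ_c), so h (1 + ρ_c/(ρ_m − ρ_c)) = Δ, i.e. h = Δ (ρ_m − ρ_c)/ρ_m.
h = 31.5 km × 600/3320 = 5.69 km.

5.69 km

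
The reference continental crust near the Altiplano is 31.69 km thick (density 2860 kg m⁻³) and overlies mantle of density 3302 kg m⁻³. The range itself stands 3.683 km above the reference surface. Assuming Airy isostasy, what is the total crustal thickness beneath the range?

59.2 km

Root depth r = h ρ_c / (ρ_m − ρ_c) = 3.683 km × 2860 / 442 = 23.83 km.
Total thickness = T + h + r = 31.69 km + 3.683 km + 23.83 km = 59.2 km.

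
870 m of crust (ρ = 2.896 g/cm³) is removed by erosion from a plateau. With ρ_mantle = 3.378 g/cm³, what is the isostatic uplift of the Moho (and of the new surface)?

Unloading: uplift u = e ρ_c/ρ_m = 870 m × 2.896/3.378 = 746 m.

746 m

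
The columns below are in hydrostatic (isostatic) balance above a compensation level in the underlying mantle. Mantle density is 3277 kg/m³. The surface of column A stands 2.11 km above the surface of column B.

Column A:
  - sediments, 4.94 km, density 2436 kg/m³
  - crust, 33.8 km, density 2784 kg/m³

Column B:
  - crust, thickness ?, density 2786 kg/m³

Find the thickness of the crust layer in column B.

Take the compensation level at the base of the deeper column (depth z_c below the surface of column A) and equate Σ ρ_i t_i down to z_c; mantle fills any gap and the z_c terms cancel.
Column A: 4.94×2436 + 33.8×2784 + (z_c − 38.74)×3277
Column B: 2.11×0 + x×2786 + (z_c − 2.11 − 0 − x)×3277
The z_c×3277 term appears on both sides and cancels. Collect the known terms of each column as K = Σ(ρt)_known − 3277 × (depth of known layers): K_A = 106133.04 − 3277×38.74 = −20817.94; K_B = 0 − 3277×(2.11 + 0) = −6914.47.
Balance: K_A = K_B − x×(3277 − 2786), so x = (K_B − K_A)/(3277 − 2786) = 13903.5/491 = 28.3 km.

28.3 km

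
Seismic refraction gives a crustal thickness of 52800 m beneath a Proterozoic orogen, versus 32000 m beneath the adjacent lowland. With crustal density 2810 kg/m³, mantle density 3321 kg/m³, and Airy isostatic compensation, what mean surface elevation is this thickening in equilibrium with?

Excess crust Δ = 52800 m − 32000 m = 20800 m, split between elevation h and root r with h + r = Δ.
Airy balance ρ_c h = (ρ_m − ρ_c) r gives r = h ρ_c/(ρ_m − ρ_c), so h (1 + ρ_c/(ρ_m − ρ_c)) = Δ, i.e. h = Δ (ρ_m − ρ_c)/ρ_m.
h = 20800 m × 511/3321 = 3200 m.

3200 m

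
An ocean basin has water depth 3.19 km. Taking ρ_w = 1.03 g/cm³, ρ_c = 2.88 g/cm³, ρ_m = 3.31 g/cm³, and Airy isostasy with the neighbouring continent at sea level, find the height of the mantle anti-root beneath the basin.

For local isostatic compensation: replacing crust with seawater at the top is compensated by replacing crust with mantle at the base: d (ρ_c − ρ_w) = a (ρ_m − ρ_c).
a = d (ρ_c − ρ_w)/(ρ_m − ρ_c) = 3.19 km × 1.85/0.43 = 13.7 km.

13.7 km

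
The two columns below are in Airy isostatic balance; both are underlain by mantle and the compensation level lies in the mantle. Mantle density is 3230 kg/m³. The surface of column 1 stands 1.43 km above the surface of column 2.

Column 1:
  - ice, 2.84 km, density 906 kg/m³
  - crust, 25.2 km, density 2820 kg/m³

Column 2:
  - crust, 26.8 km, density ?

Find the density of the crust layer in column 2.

2770 kg/m³

Take the compensation level at the base of the deeper column (depth z_c below the surface of column 1) and equate Σ ρ_i t_i down to z_c; mantle fills any gap and the z_c terms cancel.
Column 1: 2.84×906 + 25.2×2820 + (z_c − 28.04)×3230
Column 2: 1.43×0 + 26.8×ρ + (z_c − 1.43 − 26.8)×3230
The z_c×3230 term appears on both sides and cancels. Collect the known terms of each column as K = Σ(ρt)_known − 3230 × (depth of known layers): K_1 = 73637.04 − 3230×28.04 = −16932.16; K_2 = 0 − 3230×(1.43 + 26.8) = −91182.9.
Balance: K_1 = K_2 + 26.8×ρ, so ρ = (K_1 − K_2)/26.8 = 74250.7/26.8 = 2770 kg/m³.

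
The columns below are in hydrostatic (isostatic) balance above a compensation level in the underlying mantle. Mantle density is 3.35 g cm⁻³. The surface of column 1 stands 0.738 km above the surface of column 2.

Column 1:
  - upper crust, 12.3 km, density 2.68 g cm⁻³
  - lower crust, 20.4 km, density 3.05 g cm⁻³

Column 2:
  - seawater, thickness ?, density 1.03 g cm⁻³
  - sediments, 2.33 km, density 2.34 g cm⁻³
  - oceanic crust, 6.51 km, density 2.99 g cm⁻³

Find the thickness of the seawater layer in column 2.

3.1 km

Take the compensation level at the base of the deeper column (depth z_c below the surface of column 1) and equate Σ ρ_i t_i down to z_c; mantle fills any gap and the z_c terms cancel.
Column 1: 12.3×2.68 + 20.4×3.05 + (z_c − 32.7)×3.35
Column 2: 0.738×0 + x×1.03 + 2.33×2.34 + 6.51×2.99 + (z_c − 0.738 − 8.84 − x)×3.35
The z_c×3.35 term appears on both sides and cancels. Collect the known terms of each column as K = Σ(ρt)_known − 3.35 × (depth of known layers): K_1 = 95.184 − 3.35×32.7 = −14.361; K_2 = 24.9171 − 3.35×(0.738 + 8.84) = −7.1692.
Balance: K_1 = K_2 − x×(3.35 − 1.03), so x = (K_2 − K_1)/(3.35 − 1.03) = 7.1918/2.32 = 3.1 km.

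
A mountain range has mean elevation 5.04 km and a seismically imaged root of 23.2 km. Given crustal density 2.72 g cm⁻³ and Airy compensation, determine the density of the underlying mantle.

Airy balance: ρ_c h = (ρ_m − ρ_c) r → ρ_m = ρ_c (1 + h/r).
ρ_m = 2.72 × (1 + 5.04 km/23.2 km) = 3.31 g cm⁻³.

3.31 g cm⁻³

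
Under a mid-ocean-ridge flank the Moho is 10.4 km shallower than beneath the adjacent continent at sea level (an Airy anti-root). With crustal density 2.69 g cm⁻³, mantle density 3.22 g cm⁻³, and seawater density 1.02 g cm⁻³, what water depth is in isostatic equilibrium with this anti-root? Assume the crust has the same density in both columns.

Replacing a thickness d of crust by seawater at the top must be balanced by replacing crust with mantle at the base: d (ρ_c − ρ_w) = a (ρ_m − ρ_c).
d = a (ρ_m − ρ_c)/(ρ_c − ρ_w) = 10.4 km × 0.53/1.67 = 3.3 km.

3.3 km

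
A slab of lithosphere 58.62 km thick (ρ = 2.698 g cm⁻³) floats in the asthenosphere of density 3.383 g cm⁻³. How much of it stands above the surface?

11.9 km

Floating equilibrium: submerged depth d = t ρ_obj/ρ_fluid = 58.62 km × 2.698/3.383 = 46.75 km.
Freeboard = t − d = 58.62 km − 46.75 km = 11.9 km.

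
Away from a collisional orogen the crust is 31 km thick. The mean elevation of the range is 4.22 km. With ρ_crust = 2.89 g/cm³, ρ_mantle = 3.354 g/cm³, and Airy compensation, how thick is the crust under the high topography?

61.5 km

Root depth r = h ρ_c / (ρ_m − ρ_c) = 4.22 km × 2.89 / 0.464 = 26.28 km.
Total thickness = T + h + r = 31 km + 4.22 km + 26.28 km = 61.5 km.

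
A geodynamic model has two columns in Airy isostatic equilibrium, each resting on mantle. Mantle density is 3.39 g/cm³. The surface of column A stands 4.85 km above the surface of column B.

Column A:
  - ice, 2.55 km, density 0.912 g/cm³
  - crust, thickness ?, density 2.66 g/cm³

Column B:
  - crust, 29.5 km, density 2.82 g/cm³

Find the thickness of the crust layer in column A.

Take the compensation level at the base of the deeper column (depth z_c below the surface of column A) and equate Σ ρ_i t_i down to z_c; mantle fills any gap and the z_c terms cancel.
Column A: 2.55×0.912 + x×2.66 + (z_c − 2.55 − x)×3.39
Column B: 4.85×0 + 29.5×2.82 + (z_c − 4.85 − 29.5)×3.39
The z_c×3.39 term appears on both sides and cancels. Collect the known terms of each column as K = Σ(ρt)_known − 3.39 × (depth of known layers): K_A = 2.3256 − 3.39×2.55 = −6.3189; K_B = 83.19 − 3.39×(4.85 + 29.5) = −33.2565.
Balance: K_A − x×(3.39 − 2.66) = K_B, so x = (K_A − K_B)/(3.39 − 2.66) = 26.9376/0.73 = 36.9 km.

36.9 km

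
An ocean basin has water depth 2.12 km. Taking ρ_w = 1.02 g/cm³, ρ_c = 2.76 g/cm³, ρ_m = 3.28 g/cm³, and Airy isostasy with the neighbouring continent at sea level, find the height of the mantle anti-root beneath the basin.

Balancing pressure at the compensation depth: replacing crust with seawater at the top is compensated by replacing crust with mantle at the base: d (ρ_c − ρ_w) = a (ρ_m − ρ_c).
a = d (ρ_c − ρ_w)/(ρ_m − ρ_c) = 2.12 km × 1.74/0.52 = 7.09 km.

7.09 km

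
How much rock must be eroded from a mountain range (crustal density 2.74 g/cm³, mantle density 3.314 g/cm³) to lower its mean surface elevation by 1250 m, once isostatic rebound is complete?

Net drop Δ = e − u = e − e ρ_c/ρ_m = e (ρ_m − ρ_c)/ρ_m.
e = Δ ρ_m/(ρ_m − ρ_c) = 1250 m × 3.314/0.574 = 7220 m.

7220 m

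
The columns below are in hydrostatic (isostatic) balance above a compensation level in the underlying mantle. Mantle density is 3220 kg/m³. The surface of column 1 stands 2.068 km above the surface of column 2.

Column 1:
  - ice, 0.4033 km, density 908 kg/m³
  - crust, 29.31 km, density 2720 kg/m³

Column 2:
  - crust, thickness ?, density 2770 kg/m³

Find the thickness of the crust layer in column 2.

Take the compensation level at the base of the deeper column (depth z_c below the surface of column 1) and equate Σ ρ_i t_i down to z_c; mantle fills any gap and the z_c terms cancel.
Column 1: 0.4033×908 + 29.31×2720 + (z_c − 29.7133)×3220
Column 2: 2.068×0 + x×2770 + (z_c − 2.068 − 0 − x)×3220
The z_c×3220 term appears on both sides and cancels. Collect the known terms of each column as K = Σ(ρt)_known − 3220 × (depth of known layers): K_1 = 80089.3964 − 3220×29.7133 = −15587.4296; K_2 = 0 − 3220×(2.068 + 0) = −6658.96.
Balance: K_1 = K_2 − x×(3220 − 2770), so x = (K_2 − K_1)/(3220 − 2770) = 8928.47/450 = 19.8 km.

19.8 km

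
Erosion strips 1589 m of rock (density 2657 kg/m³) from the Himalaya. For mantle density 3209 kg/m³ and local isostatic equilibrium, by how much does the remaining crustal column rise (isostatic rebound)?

Unloading: uplift u = e ρ_c/ρ_m = 1589 m × 2657/3209 = 1320 m.

1320 m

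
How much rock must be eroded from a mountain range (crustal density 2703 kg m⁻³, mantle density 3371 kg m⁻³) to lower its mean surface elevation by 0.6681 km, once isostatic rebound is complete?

3.37 km

Net drop Δ = e − u = e − e ρ_c/ρ_m = e (ρ_m − ρ_c)/ρ_m.
e = Δ ρ_m/(ρ_m − ρ_c) = 0.6681 km × 3371/668 = 3.37 km.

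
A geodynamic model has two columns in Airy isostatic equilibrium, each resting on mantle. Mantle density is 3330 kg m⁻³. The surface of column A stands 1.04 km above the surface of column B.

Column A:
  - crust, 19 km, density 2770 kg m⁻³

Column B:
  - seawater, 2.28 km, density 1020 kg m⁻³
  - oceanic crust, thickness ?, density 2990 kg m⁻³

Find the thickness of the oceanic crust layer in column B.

5.62 km

Take the compensation level at the base of the deeper column (depth z_c below the surface of column A) and equate Σ ρ_i t_i down to z_c; mantle fills any gap and the z_c terms cancel.
Column A: 19×2770 + (z_c − 19)×3330
Column B: 1.04×0 + 2.28×1020 + x×2990 + (z_c − 1.04 − 2.28 − x)×3330
The z_c×3330 term appears on both sides and cancels. Collect the known terms of each column as K = Σ(ρt)_known − 3330 × (depth of known layers): K_A = 52630 − 3330×19 = −10640; K_B = 2325.6 − 3330×(1.04 + 2.28) = −8730.
Balance: K_A = K_B − x×(3330 − 2990), so x = (K_B − K_A)/(3330 − 2990) = 1910/340 = 5.62 km.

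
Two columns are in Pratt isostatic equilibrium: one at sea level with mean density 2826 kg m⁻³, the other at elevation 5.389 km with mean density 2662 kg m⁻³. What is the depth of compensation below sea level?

87.5 km

ρ_ref D = ρ (D + h) → D (ρ_ref − ρ) = ρ h.
D = ρ h/(ρ_ref − ρ) = 2662 × 5.389 km/(2826 − 2662) = 87.5 km.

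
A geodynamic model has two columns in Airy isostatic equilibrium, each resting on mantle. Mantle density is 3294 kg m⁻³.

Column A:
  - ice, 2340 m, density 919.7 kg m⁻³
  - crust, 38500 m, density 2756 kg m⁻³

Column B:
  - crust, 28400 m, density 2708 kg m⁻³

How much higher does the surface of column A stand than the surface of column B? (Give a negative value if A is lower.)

2920 m

For any compensation level in the mantle, the mantle terms cancel and isostasy reduces to e = (Σt_A − Σt_B) − (Σ(ρt)_A − Σ(ρt)_B) / ρ_m.
Σt_A = 40840 m; Σt_B = 28400 m; Σ(ρt)_A = 108258098; Σ(ρt)_B = 76907200 (in m·kg m⁻³).
e = (40840 − 28400) − (108258098 − 76907200) / 3294 = 2920 m.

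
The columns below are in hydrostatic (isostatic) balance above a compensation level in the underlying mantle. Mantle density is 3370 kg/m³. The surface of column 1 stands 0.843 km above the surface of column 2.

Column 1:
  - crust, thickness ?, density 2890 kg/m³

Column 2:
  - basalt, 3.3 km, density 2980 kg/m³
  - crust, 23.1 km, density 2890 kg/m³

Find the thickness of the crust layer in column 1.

Take the compensation level at the base of the deeper column (depth z_c below the surface of column 1) and equate Σ ρ_i t_i down to z_c; mantle fills any gap and the z_c terms cancel.
Column 1: x×2890 + (z_c − 0 − x)×3370
Column 2: 0.843×0 + 3.3×2980 + 23.1×2890 + (z_c − 0.843 − 26.4)×3370
The z_c×3370 term appears on both sides and cancels. Collect the known terms of each column as K = Σ(ρt)_known − 3370 × (depth of known layers): K_1 = 0 − 3370×0 = 0; K_2 = 76593 − 3370×(0.843 + 26.4) = −15215.91.
Balance: K_1 − x×(3370 − 2890) = K_2, so x = (K_1 − K_2)/(3370 − 2890) = 15215.9/480 = 31.7 km.

31.7 km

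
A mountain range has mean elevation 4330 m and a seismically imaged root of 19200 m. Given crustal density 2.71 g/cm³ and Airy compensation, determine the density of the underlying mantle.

Airy balance: ρ_c h = (ρ_m − ρ_c) r → ρ_m = ρ_c (1 + h/r).
ρ_m = 2.71 × (1 + 4330 m/19200 m) = 3.32 g/cm³.

3.32 g/cm³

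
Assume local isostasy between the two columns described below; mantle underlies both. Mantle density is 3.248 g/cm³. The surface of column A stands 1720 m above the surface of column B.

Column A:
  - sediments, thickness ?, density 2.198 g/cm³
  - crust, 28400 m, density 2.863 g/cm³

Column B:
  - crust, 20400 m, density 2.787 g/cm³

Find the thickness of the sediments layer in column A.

3860 m

Take the compensation level at the base of the deeper column (depth z_c below the surface of column A) and equate Σ ρ_i t_i down to z_c; mantle fills any gap and the z_c terms cancel.
Column A: x×2.198 + 28400×2.863 + (z_c − 28400 − x)×3.248
Column B: 1720×0 + 20400×2.787 + (z_c − 1720 − 20400)×3.248
The z_c×3.248 term appears on both sides and cancels. Collect the known terms of each column as K = Σ(ρt)_known − 3.248 × (depth of known layers): K_A = 81309.2 − 3.248×28400 = −10934; K_B = 56854.8 − 3.248×(1720 + 20400) = −14990.96.
Balance: K_A − x×(3.248 − 2.198) = K_B, so x = (K_A − K_B)/(3.248 − 2.198) = 4056.96/1.05 = 3860 m.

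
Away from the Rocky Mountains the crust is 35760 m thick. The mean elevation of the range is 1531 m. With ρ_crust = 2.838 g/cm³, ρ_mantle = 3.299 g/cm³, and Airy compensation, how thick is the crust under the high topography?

Root depth r = h ρ_c / (ρ_m − ρ_c) = 1531 m × 2.838 / 0.461 = 9425 m.
Total thickness = T + h + r = 35760 m + 1531 m + 9425 m = 46700 m.

46700 m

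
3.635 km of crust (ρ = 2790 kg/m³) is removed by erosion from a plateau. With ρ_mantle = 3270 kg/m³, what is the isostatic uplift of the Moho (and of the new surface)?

Unloading: uplift u = e ρ_c/ρ_m = 3.635 km × 2790/3270 = 3.1 km.

3.1 km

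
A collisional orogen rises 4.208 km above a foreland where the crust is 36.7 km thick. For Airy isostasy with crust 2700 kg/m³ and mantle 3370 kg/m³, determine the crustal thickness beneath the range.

57.9 km

Root depth r = h ρ_c / (ρ_m − ρ_c) = 4.208 km × 2700 / 670 = 16.96 km.
Total thickness = T + h + r = 36.7 km + 4.208 km + 16.96 km = 57.9 km.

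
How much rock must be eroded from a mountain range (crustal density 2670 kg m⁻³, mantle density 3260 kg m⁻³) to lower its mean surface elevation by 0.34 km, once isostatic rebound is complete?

Net drop Δ = e − u = e − e ρ_c/ρ_m = e (ρ_m − ρ_c)/ρ_m.
e = Δ ρ_m/(ρ_m − ρ_c) = 0.34 km × 3260/590 = 1.88 km.

1.88 km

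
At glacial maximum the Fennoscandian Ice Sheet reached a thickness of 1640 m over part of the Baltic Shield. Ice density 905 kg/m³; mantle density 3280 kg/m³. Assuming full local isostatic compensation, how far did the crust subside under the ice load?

By Archimedes' principle applied to the lithosphere: the ice load ρ_ice t is balanced by mantle displaced below, ρ_m s.
s = t ρ_ice / ρ_m = 1640 m × 905/3280 = 452 m.

452 m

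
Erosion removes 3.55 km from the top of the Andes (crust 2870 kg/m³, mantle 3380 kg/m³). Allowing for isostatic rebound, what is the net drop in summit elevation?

Rebound u = e ρ_c/ρ_m = 3.55 km × 2870/3380 = 3.014 km.
Net surface drop = e − u = 3.55 km − 3.014 km = e (ρ_m − ρ_c)/ρ_m = 0.536 km.

0.536 km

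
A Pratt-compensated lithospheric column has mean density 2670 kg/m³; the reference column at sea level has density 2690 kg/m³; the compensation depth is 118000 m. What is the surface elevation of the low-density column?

ρ_ref D = ρ (D + h) → h = D (ρ_ref − ρ)/ρ.
h = 118000 m × (2690 − 2670)/2670 = 884 m.

884 m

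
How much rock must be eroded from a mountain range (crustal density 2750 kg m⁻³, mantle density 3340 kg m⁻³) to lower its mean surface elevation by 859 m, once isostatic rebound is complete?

4860 m

Net drop Δ = e − u = e − e ρ_c/ρ_m = e (ρ_m − ρ_c)/ρ_m.
e = Δ ρ_m/(ρ_m − ρ_c) = 859 m × 3340/590 = 4860 m.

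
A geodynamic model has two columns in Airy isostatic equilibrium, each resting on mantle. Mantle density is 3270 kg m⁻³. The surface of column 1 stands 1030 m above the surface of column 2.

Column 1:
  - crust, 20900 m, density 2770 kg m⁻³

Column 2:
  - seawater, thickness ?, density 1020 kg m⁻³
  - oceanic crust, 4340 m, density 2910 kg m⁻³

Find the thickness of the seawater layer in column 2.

2450 m

Take the compensation level at the base of the deeper column (depth z_c below the surface of column 1) and equate Σ ρ_i t_i down to z_c; mantle fills any gap and the z_c terms cancel.
Column 1: 20900×2770 + (z_c − 20900)×3270
Column 2: 1030×0 + x×1020 + 4340×2910 + (z_c − 1030 − 4340 − x)×3270
The z_c×3270 term appears on both sides and cancels. Collect the known terms of each column as K = Σ(ρt)_known − 3270 × (depth of known layers): K_1 = 57893000 − 3270×20900 = −10450000; K_2 = 12629400 − 3270×(1030 + 4340) = −4930500.
Balance: K_1 = K_2 − x×(3270 − 1020), so x = (K_2 − K_1)/(3270 − 1020) = 5519500/2250 = 2450 m.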